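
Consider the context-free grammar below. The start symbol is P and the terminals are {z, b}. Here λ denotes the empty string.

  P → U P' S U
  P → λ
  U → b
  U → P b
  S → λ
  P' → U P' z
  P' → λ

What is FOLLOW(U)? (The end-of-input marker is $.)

FIRST(S) = {λ}
FIRST(P) = {λ, b}  (via U P' S U)
FIRST(U) = {b}  (via P b)
FIRST(P') = {λ, b}  (via U P' z)
FOLLOW(P) includes $ since P is the start symbol.
FOLLOW(P): in U→P b, P is followed by b with FIRST {b}. Thus FOLLOW(P) = {$, b}.
FOLLOW(U): in P→U P' S U (occurrence 1), U is followed by P' S U with FIRST {b}; in P→U P' S U (occurrence 2), the suffix after U is empty, so FOLLOW(U) ⊇ FOLLOW(P) = {$, b}; in P'→U P' z, U is followed by P' z with FIRST {b, z}. Thus FOLLOW(U) = {$, b, z}.
FOLLOW(S): in P→U P' S U, S is followed by U with FIRST {b}. Thus FOLLOW(S) = {b}.
FOLLOW(P'): in P→U P' S U, P' is followed by S U with FIRST {b}; in P'→U P' z, P' is followed by z with FIRST {z}. Thus FOLLOW(P') = {b, z}.

{$, b, z}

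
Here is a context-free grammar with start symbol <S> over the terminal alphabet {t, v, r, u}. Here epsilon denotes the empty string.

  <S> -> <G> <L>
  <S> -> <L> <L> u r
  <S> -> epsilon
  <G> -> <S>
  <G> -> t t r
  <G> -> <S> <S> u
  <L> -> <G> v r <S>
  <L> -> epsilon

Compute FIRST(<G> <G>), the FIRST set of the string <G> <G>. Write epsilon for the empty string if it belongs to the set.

FIRST(<S>): from <S>-><G> <L> we get {epsilon, t, u, v}; from <S>-><L> <L> u r we get {t, u, v}; from <S>->epsilon we get {epsilon}. So FIRST(<S>) = {epsilon, t, u, v}.
FIRST(<G>): from <G>-><S> we get {epsilon, t, u, v}; from <G>->t t r we get {t}; from <G>-><S> <S> u we get {t, u, v}. So FIRST(<G>) = {epsilon, t, u, v}.
FIRST(<L>): from <L>-><G> v r <S> we get {t, u, v}; from <L>->epsilon we get {epsilon}. So FIRST(<L>) = {epsilon, t, u, v}.
FIRST(<G> <G>): take FIRST of each symbol in turn, carrying on past any symbol whose FIRST contains epsilon; result {epsilon, t, u, v}.

{epsilon, t, u, v}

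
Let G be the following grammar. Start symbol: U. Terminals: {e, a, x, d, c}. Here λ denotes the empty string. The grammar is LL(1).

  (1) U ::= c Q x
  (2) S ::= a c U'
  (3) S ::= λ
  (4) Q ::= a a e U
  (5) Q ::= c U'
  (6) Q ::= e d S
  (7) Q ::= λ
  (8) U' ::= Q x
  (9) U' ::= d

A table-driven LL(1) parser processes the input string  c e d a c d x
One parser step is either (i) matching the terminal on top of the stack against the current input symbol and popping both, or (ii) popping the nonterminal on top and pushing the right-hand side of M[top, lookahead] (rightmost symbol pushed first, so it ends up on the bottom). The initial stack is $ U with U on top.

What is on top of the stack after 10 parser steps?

x

      Stack       Input            Action
   1  $ U         c e d a c d x $  expand U ::= c Q x
   2  $ x Q c     c e d a c d x $  match c
   3  $ x Q       e d a c d x $    expand Q ::= e d S
   4  $ x S d e   e d a c d x $    match e
   5  $ x S d     d a c d x $      match d
   6  $ x S       a c d x $        expand S ::= a c U'
   7  $ x U' c a  a c d x $        match a
   8  $ x U' c    c d x $          match c
   9  $ x U'      d x $            expand U' ::= d
  10  $ x d       d x $            match d
Stack after step 10: $ x (top = x).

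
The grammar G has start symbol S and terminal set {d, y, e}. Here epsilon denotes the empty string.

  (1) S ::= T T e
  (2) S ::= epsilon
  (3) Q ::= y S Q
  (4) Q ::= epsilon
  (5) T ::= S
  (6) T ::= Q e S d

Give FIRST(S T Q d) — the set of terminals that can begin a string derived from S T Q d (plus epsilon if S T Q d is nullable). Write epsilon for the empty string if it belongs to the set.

FIRST(Q): from Q::=y S Q we get {y}; from Q::=epsilon we get {epsilon}. So FIRST(Q) = {epsilon, y}.
FIRST(S): from S::=T T e we get {e, y}; from S::=epsilon we get {epsilon}. So FIRST(S) = {epsilon, e, y}.
FIRST(T): from T::=S we get {epsilon, e, y}; from T::=Q e S d we get {e, y}. So FIRST(T) = {epsilon, e, y}.
FIRST(S T Q d): take FIRST of each symbol in turn, carrying on past any symbol whose FIRST contains epsilon; result {d, e, y}.

{d, e, y}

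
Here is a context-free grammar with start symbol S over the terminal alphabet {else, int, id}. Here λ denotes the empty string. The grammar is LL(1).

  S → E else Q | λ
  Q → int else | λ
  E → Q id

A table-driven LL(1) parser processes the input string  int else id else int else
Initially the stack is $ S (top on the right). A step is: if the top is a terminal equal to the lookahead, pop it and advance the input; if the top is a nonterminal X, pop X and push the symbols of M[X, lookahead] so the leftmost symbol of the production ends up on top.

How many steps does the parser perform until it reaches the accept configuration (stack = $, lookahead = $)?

10

      Stack                 Input                        Action
   1  $ S                   int else id else int else $  expand S → E else Q
   2  $ Q else E            int else id else int else $  expand E → Q id
   3  $ Q else id Q         int else id else int else $  expand Q → int else
   4  $ Q else id else int  int else id else int else $  match int
   5  $ Q else id else      else id else int else $      match else
   6  $ Q else id           id else int else $           match id
   7  $ Q else              else int else $              match else
   8  $ Q                   int else $                   expand Q → int else
   9  $ else int            int else $                   match int
  10  $ else                else $                       match else
Accept reached after 10 steps.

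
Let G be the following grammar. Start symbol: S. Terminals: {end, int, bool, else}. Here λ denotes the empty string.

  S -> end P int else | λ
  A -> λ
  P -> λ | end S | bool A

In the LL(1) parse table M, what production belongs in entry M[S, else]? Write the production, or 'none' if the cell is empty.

FIRST(S): from S->end P int else we get {end}; from S->λ we get {λ}. So FIRST(S) = {λ, end}.
FIRST(A): from A->λ we get {λ}. So FIRST(A) = {λ}.
FIRST(P): from P->λ we get {λ}; from P->end S we get {end}; from P->bool A we get {bool}. So FIRST(P) = {λ, bool, end}.
FOLLOW(S) includes $ since S is the start symbol.
FOLLOW(P): in S->end P int else, P is followed by int else with FIRST {int}. Thus FOLLOW(P) = {int}.
FOLLOW(S): in P->end S, the suffix after S is empty, so FOLLOW(S) ⊇ FOLLOW(P) = {int}. Thus FOLLOW(S) = {$, int}.
For S -> end P int else: FIRST(end P int else) = {end}, so it goes in M[S, t] for t ∈ {end}.
For S -> λ: FIRST(λ) = {λ}, so it goes in M[S, t] for t ∈ {}; since λ ∈ FIRST, also for every t ∈ FOLLOW(S) = {$, int}.
None of these place a production in M[S, else].

none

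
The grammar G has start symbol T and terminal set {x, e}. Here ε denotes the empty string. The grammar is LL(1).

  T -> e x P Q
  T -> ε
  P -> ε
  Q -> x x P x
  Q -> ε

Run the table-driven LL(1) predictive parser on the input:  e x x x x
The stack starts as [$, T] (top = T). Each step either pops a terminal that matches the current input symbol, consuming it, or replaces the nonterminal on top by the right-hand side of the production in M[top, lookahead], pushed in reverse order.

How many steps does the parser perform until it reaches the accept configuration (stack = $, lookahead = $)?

step 1: stack=$ T  input=e x x x x $  — expand T -> e x P Q
step 2: stack=$ Q P x e  input=e x x x x $  — match e
step 3: stack=$ Q P x  input=x x x x $  — match x
step 4: stack=$ Q P  input=x x x $  — expand P -> ε
step 5: stack=$ Q  input=x x x $  — expand Q -> x x P x
step 6: stack=$ x P x x  input=x x x $  — match x
step 7: stack=$ x P x  input=x x $  — match x
step 8: stack=$ x P  input=x $  — expand P -> ε
step 9: stack=$ x  input=x $  — match x
Accept reached after 9 steps.

9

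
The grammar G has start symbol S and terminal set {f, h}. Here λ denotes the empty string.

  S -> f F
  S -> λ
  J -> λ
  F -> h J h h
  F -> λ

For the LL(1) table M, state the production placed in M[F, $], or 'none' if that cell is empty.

F -> λ

FIRST(S) = {λ, f}
FIRST(J) = {λ}
FIRST(F) = {λ, h}
FOLLOW(S) includes $ since S is the start symbol.
FOLLOW(S): S appears on no right-hand side. Thus FOLLOW(S) = {$}.
FOLLOW(F): in S->f F, the suffix after F is empty, so FOLLOW(F) ⊇ FOLLOW(S) = {$}. Thus FOLLOW(F) = {$}.
For F -> h J h h: FIRST(h J h h) = {h}, so it goes in M[F, t] for t ∈ {h}.
For F -> λ: FIRST(λ) = {λ}, so it goes in M[F, t] for t ∈ {}; since λ ∈ FIRST, also for every t ∈ FOLLOW(F) = {$}.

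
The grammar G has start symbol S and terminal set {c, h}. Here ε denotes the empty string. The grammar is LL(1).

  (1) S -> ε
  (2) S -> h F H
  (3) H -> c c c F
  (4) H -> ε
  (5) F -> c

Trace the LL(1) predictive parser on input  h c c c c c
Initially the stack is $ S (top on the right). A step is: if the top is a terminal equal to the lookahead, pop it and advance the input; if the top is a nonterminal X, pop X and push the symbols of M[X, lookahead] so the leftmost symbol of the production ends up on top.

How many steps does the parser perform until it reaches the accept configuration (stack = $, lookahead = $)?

10

step 1: stack=$ S  input=h c c c c c $  — expand S -> h F H
step 2: stack=$ H F h  input=h c c c c c $  — match h
step 3: stack=$ H F  input=c c c c c $  — expand F -> c
step 4: stack=$ H c  input=c c c c c $  — match c
step 5: stack=$ H  input=c c c c $  — expand H -> c c c F
step 6: stack=$ F c c c  input=c c c c $  — match c
step 7: stack=$ F c c  input=c c c $  — match c
step 8: stack=$ F c  input=c c $  — match c
step 9: stack=$ F  input=c $  — expand F -> c
step 10: stack=$ c  input=c $  — match c
Accept reached after 10 steps.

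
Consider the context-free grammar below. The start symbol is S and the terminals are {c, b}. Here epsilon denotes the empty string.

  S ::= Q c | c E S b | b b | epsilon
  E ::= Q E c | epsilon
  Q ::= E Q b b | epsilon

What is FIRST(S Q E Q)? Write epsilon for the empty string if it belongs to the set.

{epsilon, b, c}

FIRST(S) = {epsilon, b, c}  (via Q c)
FIRST(E) = {epsilon, b, c}  (via Q E c)
FIRST(Q) = {epsilon, b, c}  (via E Q b b)
FIRST(S Q E Q): take FIRST of each symbol in turn, carrying on past any symbol whose FIRST contains epsilon; result {epsilon, b, c}.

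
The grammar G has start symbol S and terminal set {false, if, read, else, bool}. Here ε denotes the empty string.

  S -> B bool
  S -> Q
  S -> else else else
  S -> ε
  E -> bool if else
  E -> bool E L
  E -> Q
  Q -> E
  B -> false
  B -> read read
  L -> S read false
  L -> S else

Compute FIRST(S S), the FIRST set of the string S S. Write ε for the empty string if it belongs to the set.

FIRST(B) = {false, read}
FIRST(S) = {ε, bool, else, false, read}  (via B bool, Q)
FIRST(L) = {bool, else, false, read}  (via S read false, S else)
FIRST(E) = {bool}  (via Q)
FIRST(Q) = {bool}  (via E)
FIRST(S S): take FIRST of each symbol in turn, carrying on past any symbol whose FIRST contains ε; result {ε, bool, else, false, read}.

{ε, bool, else, false, read}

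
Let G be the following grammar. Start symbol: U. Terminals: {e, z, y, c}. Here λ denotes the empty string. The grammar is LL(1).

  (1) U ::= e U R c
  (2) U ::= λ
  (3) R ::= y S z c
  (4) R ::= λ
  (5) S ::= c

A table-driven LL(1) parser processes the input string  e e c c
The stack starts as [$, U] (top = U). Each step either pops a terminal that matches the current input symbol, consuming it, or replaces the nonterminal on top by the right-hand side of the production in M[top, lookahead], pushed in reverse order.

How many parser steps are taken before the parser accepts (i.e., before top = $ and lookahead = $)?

9

step 1: stack=$ U  input=e e c c $  — expand U ::= e U R c
step 2: stack=$ c R U e  input=e e c c $  — match e
step 3: stack=$ c R U  input=e c c $  — expand U ::= e U R c
step 4: stack=$ c R c R U e  input=e c c $  — match e
step 5: stack=$ c R c R U  input=c c $  — expand U ::= λ
step 6: stack=$ c R c R  input=c c $  — expand R ::= λ
step 7: stack=$ c R c  input=c c $  — match c
step 8: stack=$ c R  input=c $  — expand R ::= λ
step 9: stack=$ c  input=c $  — match c
Accept reached after 9 steps.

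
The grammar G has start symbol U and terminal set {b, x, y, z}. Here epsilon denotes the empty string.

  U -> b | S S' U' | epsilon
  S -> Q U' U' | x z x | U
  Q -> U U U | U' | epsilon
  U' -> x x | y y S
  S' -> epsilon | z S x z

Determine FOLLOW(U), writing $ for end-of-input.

{$, b, x, y, z}

FIRST(U'): from U'->x x we get {x}; from U'->y y S we get {y}. So FIRST(U') = {x, y}.
FIRST(S'): from S'->epsilon we get {epsilon}; from S'->z S x z we get {z}. So FIRST(S') = {epsilon, z}.
FIRST(U): from U->b we get {b}; from U->S S' U' we get {b, x, y, z}; from U->epsilon we get {epsilon}. So FIRST(U) = {epsilon, b, x, y, z}.
FIRST(Q): from Q->U U U we get {epsilon, b, x, y, z}; from Q->U' we get {x, y}; from Q->epsilon we get {epsilon}. So FIRST(Q) = {epsilon, b, x, y, z}.
FIRST(S): from S->Q U' U' we get {b, x, y, z}; from S->x z x we get {x}; from S->U we get {epsilon, b, x, y, z}. So FIRST(S) = {epsilon, b, x, y, z}.
FOLLOW(U) includes $ since U is the start symbol.
FOLLOW(Q): in S->Q U' U', Q is followed by U' U' with FIRST {x, y}. Thus FOLLOW(Q) = {x, y}.
FOLLOW(S'): in U->S S' U', S' is followed by U' with FIRST {x, y}. Thus FOLLOW(S') = {x, y}.
FOLLOW(U): in S->U, the suffix after U is empty, so FOLLOW(U) ⊇ FOLLOW(S) = {$, b, x, y, z}; in Q->U U U (occurrence 1), U is followed by U U with FIRST {epsilon, b, x, y, z}; in Q->U U U (occurrence 1), the suffix after U is nullable, so FOLLOW(U) ⊇ FOLLOW(Q) = {x, y}; in Q->U U U (occurrence 2), U is followed by U with FIRST {epsilon, b, x, y, z}; in Q->U U U (occurrence 2), the suffix after U is nullable, so FOLLOW(U) ⊇ FOLLOW(Q) = {x, y}; in Q->U U U (occurrence 3), the suffix after U is empty, so FOLLOW(U) ⊇ FOLLOW(Q) = {x, y}. Thus FOLLOW(U) = {$, b, x, y, z}.
FOLLOW(S): in U->S S' U', S is followed by S' U' with FIRST {x, y, z}; in U'->y y S, the suffix after S is empty, so FOLLOW(S) ⊇ FOLLOW(U') = {$, b, x, y, z}; in S'->z S x z, S is followed by x z with FIRST {x}. Thus FOLLOW(S) = {$, b, x, y, z}.
FOLLOW(U'): in U->S S' U', the suffix after U' is empty, so FOLLOW(U') ⊇ FOLLOW(U) = {$, b, x, y, z}; in S->Q U' U' (occurrence 1), U' is followed by U' with FIRST {x, y}; in S->Q U' U' (occurrence 2), the suffix after U' is empty, so FOLLOW(U') ⊇ FOLLOW(S) = {$, b, x, y, z}; in Q->U', the suffix after U' is empty, so FOLLOW(U') ⊇ FOLLOW(Q) = {x, y}. Thus FOLLOW(U') = {$, b, x, y, z}.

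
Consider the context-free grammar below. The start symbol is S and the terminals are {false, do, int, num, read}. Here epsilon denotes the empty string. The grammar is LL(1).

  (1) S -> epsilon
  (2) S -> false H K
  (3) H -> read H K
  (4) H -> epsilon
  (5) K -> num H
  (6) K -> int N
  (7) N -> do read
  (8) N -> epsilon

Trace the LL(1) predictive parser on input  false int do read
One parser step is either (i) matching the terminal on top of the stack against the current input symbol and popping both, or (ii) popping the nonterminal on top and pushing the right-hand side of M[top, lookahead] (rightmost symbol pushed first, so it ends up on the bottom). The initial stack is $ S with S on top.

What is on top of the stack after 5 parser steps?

step 1: stack=$ S  input=false int do read $  — expand S -> false H K
step 2: stack=$ K H false  input=false int do read $  — match false
step 3: stack=$ K H  input=int do read $  — expand H -> epsilon
step 4: stack=$ K  input=int do read $  — expand K -> int N
step 5: stack=$ N int  input=int do read $  — match int
Stack after step 5: $ N (top = N).

N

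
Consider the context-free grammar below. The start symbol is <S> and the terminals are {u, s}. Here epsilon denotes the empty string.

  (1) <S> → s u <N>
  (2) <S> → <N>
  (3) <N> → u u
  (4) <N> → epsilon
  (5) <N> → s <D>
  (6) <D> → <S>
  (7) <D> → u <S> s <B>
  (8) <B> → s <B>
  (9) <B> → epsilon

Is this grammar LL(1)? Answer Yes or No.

FIRST(<S>) = {epsilon, s, u}
FIRST(<N>) = {epsilon, s, u}
FIRST(<D>) = {epsilon, s, u}
FIRST(<B>) = {epsilon, s}
FOLLOW(<S>) = {$, s}
FOLLOW(<N>) = {$, s}
FOLLOW(<D>) = {$, s}
FOLLOW(<B>) = {$, s}
Cell M[<B>, s] receives both <B> → s <B> and <B> → epsilon — the grammar is not LL(1).

No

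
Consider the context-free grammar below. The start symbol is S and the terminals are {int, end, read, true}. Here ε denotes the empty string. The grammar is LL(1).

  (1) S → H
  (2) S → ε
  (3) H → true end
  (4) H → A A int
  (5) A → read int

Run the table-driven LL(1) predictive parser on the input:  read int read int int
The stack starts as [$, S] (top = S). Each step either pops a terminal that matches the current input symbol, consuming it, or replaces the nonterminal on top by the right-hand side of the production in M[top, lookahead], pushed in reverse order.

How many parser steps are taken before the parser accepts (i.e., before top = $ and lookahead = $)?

9

     Stack             Input                    Action
  1  $ S               read int read int int $  expand S → H
  2  $ H               read int read int int $  expand H → A A int
  3  $ int A A         read int read int int $  expand A → read int
  4  $ int A int read  read int read int int $  match read
  5  $ int A int       int read int int $       match int
  6  $ int A           read int int $           expand A → read int
  7  $ int int read    read int int $           match read
  8  $ int int         int int $                match int
  9  $ int             int $                    match int
Accept reached after 9 steps.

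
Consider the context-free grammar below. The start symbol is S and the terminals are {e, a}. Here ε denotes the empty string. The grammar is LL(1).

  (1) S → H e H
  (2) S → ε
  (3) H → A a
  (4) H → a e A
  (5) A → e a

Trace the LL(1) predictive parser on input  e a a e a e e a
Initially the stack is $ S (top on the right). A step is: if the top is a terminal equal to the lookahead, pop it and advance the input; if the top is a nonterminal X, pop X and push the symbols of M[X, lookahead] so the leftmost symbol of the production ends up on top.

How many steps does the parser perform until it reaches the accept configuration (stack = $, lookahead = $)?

step 1: stack=$ S  input=e a a e a e e a $  — expand S → H e H
step 2: stack=$ H e H  input=e a a e a e e a $  — expand H → A a
step 3: stack=$ H e a A  input=e a a e a e e a $  — expand A → e a
step 4: stack=$ H e a a e  input=e a a e a e e a $  — match e
step 5: stack=$ H e a a  input=a a e a e e a $  — match a
step 6: stack=$ H e a  input=a e a e e a $  — match a
step 7: stack=$ H e  input=e a e e a $  — match e
step 8: stack=$ H  input=a e e a $  — expand H → a e A
step 9: stack=$ A e a  input=a e e a $  — match a
step 10: stack=$ A e  input=e e a $  — match e
step 11: stack=$ A  input=e a $  — expand A → e a
step 12: stack=$ a e  input=e a $  — match e
step 13: stack=$ a  input=a $  — match a
Accept reached after 13 steps.

13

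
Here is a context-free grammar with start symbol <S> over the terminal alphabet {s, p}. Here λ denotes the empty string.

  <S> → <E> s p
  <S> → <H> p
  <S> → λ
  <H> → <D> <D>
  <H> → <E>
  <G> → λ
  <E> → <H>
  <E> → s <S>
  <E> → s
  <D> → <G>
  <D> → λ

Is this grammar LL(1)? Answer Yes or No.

FIRST(<S>) = {λ, p, s}
FIRST(<H>) = {λ, s}
FIRST(<G>) = {λ}
FIRST(<E>) = {λ, s}
FIRST(<D>) = {λ}
FOLLOW(<S>) = {$, p, s}
FOLLOW(<H>) = {p, s}
FOLLOW(<G>) = {p, s}
FOLLOW(<E>) = {p, s}
FOLLOW(<D>) = {p, s}
Cell M[<D>, p] receives both <D> → <G> and <D> → λ — the grammar is not LL(1).

No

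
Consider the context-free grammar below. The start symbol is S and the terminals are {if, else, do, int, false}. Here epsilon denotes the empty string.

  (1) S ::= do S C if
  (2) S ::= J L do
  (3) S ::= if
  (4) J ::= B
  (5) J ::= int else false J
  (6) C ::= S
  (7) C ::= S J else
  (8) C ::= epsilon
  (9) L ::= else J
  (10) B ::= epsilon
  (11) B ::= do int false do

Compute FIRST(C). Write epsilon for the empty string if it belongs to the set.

{epsilon, do, else, if, int}

FIRST(L) = {else}
FIRST(B) = {epsilon, do}
FIRST(J) = {epsilon, do, int}  (via B)
FIRST(S) = {do, else, if, int}  (via J L do)
FIRST(C) = {epsilon, do, else, if, int}  (via S, S J else)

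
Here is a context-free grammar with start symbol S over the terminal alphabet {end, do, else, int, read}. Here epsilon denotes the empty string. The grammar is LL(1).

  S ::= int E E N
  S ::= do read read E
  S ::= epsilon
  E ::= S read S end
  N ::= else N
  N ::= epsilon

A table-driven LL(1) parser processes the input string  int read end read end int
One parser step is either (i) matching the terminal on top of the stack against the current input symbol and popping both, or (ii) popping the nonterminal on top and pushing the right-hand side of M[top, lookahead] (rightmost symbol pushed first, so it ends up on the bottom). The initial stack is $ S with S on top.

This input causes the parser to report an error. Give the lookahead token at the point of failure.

step 1: stack=$ S  input=int read end read end int $  — expand S ::= int E E N
step 2: stack=$ N E E int  input=int read end read end int $  — match int
step 3: stack=$ N E E  input=read end read end int $  — expand E ::= S read S end
step 4: stack=$ N E end S read S  input=read end read end int $  — expand S ::= epsilon
step 5: stack=$ N E end S read  input=read end read end int $  — match read
step 6: stack=$ N E end S  input=end read end int $  — expand S ::= epsilon
step 7: stack=$ N E end  input=end read end int $  — match end
step 8: stack=$ N E  input=read end int $  — expand E ::= S read S end
step 9: stack=$ N end S read S  input=read end int $  — expand S ::= epsilon
step 10: stack=$ N end S read  input=read end int $  — match read
step 11: stack=$ N end S  input=end int $  — expand S ::= epsilon
step 12: stack=$ N end  input=end int $  — match end
step 13: stack=$ N  input=int $  — error: M[N, int] is empty

int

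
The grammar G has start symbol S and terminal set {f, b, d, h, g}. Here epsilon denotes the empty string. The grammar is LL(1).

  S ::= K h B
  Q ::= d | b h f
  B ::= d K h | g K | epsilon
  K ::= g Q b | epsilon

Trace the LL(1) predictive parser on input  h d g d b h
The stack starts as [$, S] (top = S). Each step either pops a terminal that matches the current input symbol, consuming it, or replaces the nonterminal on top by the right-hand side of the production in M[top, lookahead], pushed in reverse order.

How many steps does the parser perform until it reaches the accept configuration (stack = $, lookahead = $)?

11

step 1: stack=$ S  input=h d g d b h $  — expand S ::= K h B
step 2: stack=$ B h K  input=h d g d b h $  — expand K ::= epsilon
step 3: stack=$ B h  input=h d g d b h $  — match h
step 4: stack=$ B  input=d g d b h $  — expand B ::= d K h
step 5: stack=$ h K d  input=d g d b h $  — match d
step 6: stack=$ h K  input=g d b h $  — expand K ::= g Q b
step 7: stack=$ h b Q g  input=g d b h $  — match g
step 8: stack=$ h b Q  input=d b h $  — expand Q ::= d
step 9: stack=$ h b d  input=d b h $  — match d
step 10: stack=$ h b  input=b h $  — match b
step 11: stack=$ h  input=h $  — match h
Accept reached after 11 steps.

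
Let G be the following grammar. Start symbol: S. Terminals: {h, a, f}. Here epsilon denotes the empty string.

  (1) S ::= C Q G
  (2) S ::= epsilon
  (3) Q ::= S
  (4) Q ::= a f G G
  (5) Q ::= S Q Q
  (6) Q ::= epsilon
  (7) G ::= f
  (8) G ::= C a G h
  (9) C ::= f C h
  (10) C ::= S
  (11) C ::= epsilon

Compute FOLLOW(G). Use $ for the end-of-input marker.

{$, a, f, h}

FIRST(S) = {epsilon, a, f}  (via C Q G)
FIRST(Q) = {epsilon, a, f}  (via S, S Q Q)
FIRST(C) = {epsilon, a, f}  (via S)
FIRST(G) = {a, f}  (via C a G h)
FOLLOW(S) includes $ since S is the start symbol.
FOLLOW(Q): in S::=C Q G, Q is followed by G with FIRST {a, f}; in Q::=S Q Q (occurrence 1), Q is followed by Q with FIRST {epsilon, a, f}; in Q::=S Q Q (occurrence 1), the suffix after Q is nullable (adds nothing new); in Q::=S Q Q (occurrence 2), the suffix after Q is empty (adds nothing new). Thus FOLLOW(Q) = {a, f}.
FOLLOW(C): in S::=C Q G, C is followed by Q G with FIRST {a, f}; in G::=C a G h, C is followed by a G h with FIRST {a}; in C::=f C h, C is followed by h with FIRST {h}. Thus FOLLOW(C) = {a, f, h}.
FOLLOW(S): in Q::=S, the suffix after S is empty, so FOLLOW(S) ⊇ FOLLOW(Q) = {a, f}; in Q::=S Q Q, S is followed by Q Q with FIRST {epsilon, a, f}; in Q::=S Q Q, the suffix after S is nullable, so FOLLOW(S) ⊇ FOLLOW(Q) = {a, f}; in C::=S, the suffix after S is empty, so FOLLOW(S) ⊇ FOLLOW(C) = {a, f, h}. Thus FOLLOW(S) = {$, a, f, h}.
FOLLOW(G): in S::=C Q G, the suffix after G is empty, so FOLLOW(G) ⊇ FOLLOW(S) = {$, a, f, h}; in Q::=a f G G (occurrence 1), G is followed by G with FIRST {a, f}; in Q::=a f G G (occurrence 2), the suffix after G is empty, so FOLLOW(G) ⊇ FOLLOW(Q) = {a, f}; in G::=C a G h, G is followed by h with FIRST {h}. Thus FOLLOW(G) = {$, a, f, h}.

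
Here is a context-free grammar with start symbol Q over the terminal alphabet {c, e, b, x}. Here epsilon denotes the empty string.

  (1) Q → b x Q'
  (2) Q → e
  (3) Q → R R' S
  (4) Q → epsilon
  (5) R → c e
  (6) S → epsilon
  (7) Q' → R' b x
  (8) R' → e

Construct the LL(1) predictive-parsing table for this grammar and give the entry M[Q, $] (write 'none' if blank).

Q → epsilon

FIRST(R): from R→c e we get {c}. So FIRST(R) = {c}.
FIRST(S): from S→epsilon we get {epsilon}. So FIRST(S) = {epsilon}.
FIRST(R'): from R'→e we get {e}. So FIRST(R') = {e}.
FIRST(Q): from Q→b x Q' we get {b}; from Q→e we get {e}; from Q→R R' S we get {c}; from Q→epsilon we get {epsilon}. So FIRST(Q) = {epsilon, b, c, e}.
FIRST(Q'): from Q'→R' b x we get {e}. So FIRST(Q') = {e}.
FOLLOW(Q) includes $ since Q is the start symbol.
FOLLOW(Q): Q appears on no right-hand side. Thus FOLLOW(Q) = {$}.
For Q → b x Q': FIRST(b x Q') = {b}, so it goes in M[Q, t] for t ∈ {b}.
For Q → e: FIRST(e) = {e}, so it goes in M[Q, t] for t ∈ {e}.
For Q → R R' S: FIRST(R R' S) = {c}, so it goes in M[Q, t] for t ∈ {c}.
For Q → epsilon: FIRST(epsilon) = {epsilon}, so it goes in M[Q, t] for t ∈ {}; since epsilon ∈ FIRST, also for every t ∈ FOLLOW(Q) = {$}.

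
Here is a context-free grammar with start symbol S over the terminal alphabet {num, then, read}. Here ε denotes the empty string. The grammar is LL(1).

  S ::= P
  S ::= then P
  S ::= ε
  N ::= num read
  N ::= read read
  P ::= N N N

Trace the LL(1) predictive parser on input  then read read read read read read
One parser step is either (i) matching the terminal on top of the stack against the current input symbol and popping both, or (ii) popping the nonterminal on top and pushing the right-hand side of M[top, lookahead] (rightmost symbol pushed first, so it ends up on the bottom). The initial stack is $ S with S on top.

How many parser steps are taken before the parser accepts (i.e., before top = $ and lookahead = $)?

12

      Stack            Input                                 Action
   1  $ S              then read read read read read read $  expand S ::= then P
   2  $ P then         then read read read read read read $  match then
   3  $ P              read read read read read read $       expand P ::= N N N
   4  $ N N N          read read read read read read $       expand N ::= read read
   5  $ N N read read  read read read read read read $       match read
   6  $ N N read       read read read read read $            match read
   7  $ N N            read read read read $                 expand N ::= read read
   8  $ N read read    read read read read $                 match read
   9  $ N read         read read read $                      match read
  10  $ N              read read $                           expand N ::= read read
  11  $ read read      read read $                           match read
  12  $ read           read $                                match read
Accept reached after 12 steps.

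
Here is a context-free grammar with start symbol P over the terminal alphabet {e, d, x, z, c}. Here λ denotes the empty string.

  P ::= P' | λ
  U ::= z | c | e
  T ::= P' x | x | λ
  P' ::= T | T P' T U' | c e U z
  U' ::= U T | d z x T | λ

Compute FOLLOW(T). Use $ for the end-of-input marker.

{$, c, d, e, x, z}

FIRST(U): from U::=z we get {z}; from U::=c we get {c}; from U::=e we get {e}. So FIRST(U) = {c, e, z}.
FIRST(U'): from U'::=U T we get {c, e, z}; from U'::=d z x T we get {d}; from U'::=λ we get {λ}. So FIRST(U') = {λ, c, d, e, z}.
FIRST(P): from P::=P' we get {λ, c, d, e, x, z}; from P::=λ we get {λ}. So FIRST(P) = {λ, c, d, e, x, z}.
FIRST(T): from T::=P' x we get {c, d, e, x, z}; from T::=x we get {x}; from T::=λ we get {λ}. So FIRST(T) = {λ, c, d, e, x, z}.
FIRST(P'): from P'::=T we get {λ, c, d, e, x, z}; from P'::=T P' T U' we get {λ, c, d, e, x, z}; from P'::=c e U z we get {c}. So FIRST(P') = {λ, c, d, e, x, z}.
FOLLOW(P) includes $ since P is the start symbol.
FOLLOW(P): P appears on no right-hand side. Thus FOLLOW(P) = {$}.
FOLLOW(P'): in P::=P', the suffix after P' is empty, so FOLLOW(P') ⊇ FOLLOW(P) = {$}; in T::=P' x, P' is followed by x with FIRST {x}; in P'::=T P' T U', P' is followed by T U' with FIRST {λ, c, d, e, x, z}; in P'::=T P' T U', the suffix after P' is nullable (adds nothing new). Thus FOLLOW(P') = {$, c, d, e, x, z}.
FOLLOW(U'): in P'::=T P' T U', the suffix after U' is empty, so FOLLOW(U') ⊇ FOLLOW(P') = {$, c, d, e, x, z}. Thus FOLLOW(U') = {$, c, d, e, x, z}.
FOLLOW(U): in P'::=c e U z, U is followed by z with FIRST {z}; in U'::=U T, U is followed by T with FIRST {λ, c, d, e, x, z}; in U'::=U T, the suffix after U is nullable, so FOLLOW(U) ⊇ FOLLOW(U') = {$, c, d, e, x, z}. Thus FOLLOW(U) = {$, c, d, e, x, z}.
FOLLOW(T): in P'::=T, the suffix after T is empty, so FOLLOW(T) ⊇ FOLLOW(P') = {$, c, d, e, x, z}; in P'::=T P' T U' (occurrence 1), T is followed by P' T U' with FIRST {λ, c, d, e, x, z}; in P'::=T P' T U' (occurrence 1), the suffix after T is nullable, so FOLLOW(T) ⊇ FOLLOW(P') = {$, c, d, e, x, z}; in P'::=T P' T U' (occurrence 2), T is followed by U' with FIRST {λ, c, d, e, z}; in P'::=T P' T U' (occurrence 2), the suffix after T is nullable, so FOLLOW(T) ⊇ FOLLOW(P') = {$, c, d, e, x, z}; in U'::=U T, the suffix after T is empty, so FOLLOW(T) ⊇ FOLLOW(U') = {$, c, d, e, x, z}; in U'::=d z x T, the suffix after T is empty, so FOLLOW(T) ⊇ FOLLOW(U') = {$, c, d, e, x, z}. Thus FOLLOW(T) = {$, c, d, e, x, z}.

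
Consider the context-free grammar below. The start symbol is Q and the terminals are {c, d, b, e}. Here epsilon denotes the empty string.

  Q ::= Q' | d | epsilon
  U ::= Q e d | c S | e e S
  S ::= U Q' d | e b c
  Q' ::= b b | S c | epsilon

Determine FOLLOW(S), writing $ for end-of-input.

{b, c, d, e}

FIRST(Q): from Q::=Q' we get {epsilon, b, c, d, e}; from Q::=d we get {d}; from Q::=epsilon we get {epsilon}. So FIRST(Q) = {epsilon, b, c, d, e}.
FIRST(U): from U::=Q e d we get {b, c, d, e}; from U::=c S we get {c}; from U::=e e S we get {e}. So FIRST(U) = {b, c, d, e}.
FIRST(S): from S::=U Q' d we get {b, c, d, e}; from S::=e b c we get {e}. So FIRST(S) = {b, c, d, e}.
FIRST(Q'): from Q'::=b b we get {b}; from Q'::=S c we get {b, c, d, e}; from Q'::=epsilon we get {epsilon}. So FIRST(Q') = {epsilon, b, c, d, e}.
FOLLOW(Q) includes $ since Q is the start symbol.
FOLLOW(Q): in U::=Q e d, Q is followed by e d with FIRST {e}. Thus FOLLOW(Q) = {$, e}.
FOLLOW(U): in S::=U Q' d, U is followed by Q' d with FIRST {b, c, d, e}. Thus FOLLOW(U) = {b, c, d, e}.
FOLLOW(S): in U::=c S, the suffix after S is empty, so FOLLOW(S) ⊇ FOLLOW(U) = {b, c, d, e}; in U::=e e S, the suffix after S is empty, so FOLLOW(S) ⊇ FOLLOW(U) = {b, c, d, e}; in Q'::=S c, S is followed by c with FIRST {c}. Thus FOLLOW(S) = {b, c, d, e}.
FOLLOW(Q'): in Q::=Q', the suffix after Q' is empty, so FOLLOW(Q') ⊇ FOLLOW(Q) = {$, e}; in S::=U Q' d, Q' is followed by d with FIRST {d}. Thus FOLLOW(Q') = {$, d, e}.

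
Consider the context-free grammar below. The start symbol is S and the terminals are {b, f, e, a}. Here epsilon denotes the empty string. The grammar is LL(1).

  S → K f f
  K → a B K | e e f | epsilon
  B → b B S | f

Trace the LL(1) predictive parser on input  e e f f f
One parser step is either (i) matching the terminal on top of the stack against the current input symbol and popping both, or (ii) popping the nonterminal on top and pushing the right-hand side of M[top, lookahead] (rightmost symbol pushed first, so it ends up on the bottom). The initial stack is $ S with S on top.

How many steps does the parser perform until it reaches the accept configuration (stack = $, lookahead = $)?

step 1: stack=$ S  input=e e f f f $  — expand S → K f f
step 2: stack=$ f f K  input=e e f f f $  — expand K → e e f
step 3: stack=$ f f f e e  input=e e f f f $  — match e
step 4: stack=$ f f f e  input=e f f f $  — match e
step 5: stack=$ f f f  input=f f f $  — match f
step 6: stack=$ f f  input=f f $  — match f
step 7: stack=$ f  input=f $  — match f
Accept reached after 7 steps.

7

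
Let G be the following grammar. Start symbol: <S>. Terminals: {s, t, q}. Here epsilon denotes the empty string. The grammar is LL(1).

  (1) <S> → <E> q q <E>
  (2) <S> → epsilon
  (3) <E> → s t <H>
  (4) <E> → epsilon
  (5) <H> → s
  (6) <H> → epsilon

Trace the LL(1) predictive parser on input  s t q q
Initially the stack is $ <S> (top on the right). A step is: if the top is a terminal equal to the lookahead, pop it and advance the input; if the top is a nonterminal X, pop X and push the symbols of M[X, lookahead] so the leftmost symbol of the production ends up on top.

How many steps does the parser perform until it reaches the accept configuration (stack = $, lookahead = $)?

step 1: stack=$ <S>  input=s t q q $  — expand <S> → <E> q q <E>
step 2: stack=$ <E> q q <E>  input=s t q q $  — expand <E> → s t <H>
step 3: stack=$ <E> q q <H> t s  input=s t q q $  — match s
step 4: stack=$ <E> q q <H> t  input=t q q $  — match t
step 5: stack=$ <E> q q <H>  input=q q $  — expand <H> → epsilon
step 6: stack=$ <E> q q  input=q q $  — match q
step 7: stack=$ <E> q  input=q $  — match q
step 8: stack=$ <E>  input=$  — expand <E> → epsilon
Accept reached after 8 steps.

8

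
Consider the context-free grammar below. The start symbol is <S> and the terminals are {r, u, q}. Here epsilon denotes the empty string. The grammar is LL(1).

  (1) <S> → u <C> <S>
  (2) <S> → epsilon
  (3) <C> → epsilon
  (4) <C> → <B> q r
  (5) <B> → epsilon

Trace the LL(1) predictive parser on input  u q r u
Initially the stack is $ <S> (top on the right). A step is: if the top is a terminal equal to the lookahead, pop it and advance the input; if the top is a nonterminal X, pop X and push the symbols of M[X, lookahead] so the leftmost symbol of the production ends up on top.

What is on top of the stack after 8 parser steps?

<C>

step 1: stack=$ <S>  input=u q r u $  — expand <S> → u <C> <S>
step 2: stack=$ <S> <C> u  input=u q r u $  — match u
step 3: stack=$ <S> <C>  input=q r u $  — expand <C> → <B> q r
step 4: stack=$ <S> r q <B>  input=q r u $  — expand <B> → epsilon
step 5: stack=$ <S> r q  input=q r u $  — match q
step 6: stack=$ <S> r  input=r u $  — match r
step 7: stack=$ <S>  input=u $  — expand <S> → u <C> <S>
step 8: stack=$ <S> <C> u  input=u $  — match u
Stack after step 8: $ <S> <C> (top = <C>).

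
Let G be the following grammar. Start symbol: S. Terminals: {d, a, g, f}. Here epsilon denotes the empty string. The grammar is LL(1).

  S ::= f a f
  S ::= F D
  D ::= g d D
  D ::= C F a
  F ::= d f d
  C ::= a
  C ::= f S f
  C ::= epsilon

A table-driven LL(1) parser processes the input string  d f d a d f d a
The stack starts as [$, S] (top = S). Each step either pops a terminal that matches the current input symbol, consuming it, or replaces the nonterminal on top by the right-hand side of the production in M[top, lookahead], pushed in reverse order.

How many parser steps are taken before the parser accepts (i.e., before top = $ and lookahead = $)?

step 1: stack=$ S  input=d f d a d f d a $  — expand S ::= F D
step 2: stack=$ D F  input=d f d a d f d a $  — expand F ::= d f d
step 3: stack=$ D d f d  input=d f d a d f d a $  — match d
step 4: stack=$ D d f  input=f d a d f d a $  — match f
step 5: stack=$ D d  input=d a d f d a $  — match d
step 6: stack=$ D  input=a d f d a $  — expand D ::= C F a
step 7: stack=$ a F C  input=a d f d a $  — expand C ::= a
step 8: stack=$ a F a  input=a d f d a $  — match a
step 9: stack=$ a F  input=d f d a $  — expand F ::= d f d
step 10: stack=$ a d f d  input=d f d a $  — match d
step 11: stack=$ a d f  input=f d a $  — match f
step 12: stack=$ a d  input=d a $  — match d
step 13: stack=$ a  input=a $  — match a
Accept reached after 13 steps.

13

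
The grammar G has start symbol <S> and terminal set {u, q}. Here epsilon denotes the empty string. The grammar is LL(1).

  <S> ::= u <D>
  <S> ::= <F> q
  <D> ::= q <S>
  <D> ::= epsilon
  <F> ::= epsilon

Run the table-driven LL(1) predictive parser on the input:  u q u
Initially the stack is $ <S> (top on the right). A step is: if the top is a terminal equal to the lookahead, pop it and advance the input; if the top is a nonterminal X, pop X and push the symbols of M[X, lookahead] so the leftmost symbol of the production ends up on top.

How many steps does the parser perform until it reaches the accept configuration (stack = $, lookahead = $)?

     Stack    Input    Action
  1  $ <S>    u q u $  expand <S> ::= u <D>
  2  $ <D> u  u q u $  match u
  3  $ <D>    q u $    expand <D> ::= q <S>
  4  $ <S> q  q u $    match q
  5  $ <S>    u $      expand <S> ::= u <D>
  6  $ <D> u  u $      match u
  7  $ <D>    $        expand <D> ::= epsilon
Accept reached after 7 steps.

7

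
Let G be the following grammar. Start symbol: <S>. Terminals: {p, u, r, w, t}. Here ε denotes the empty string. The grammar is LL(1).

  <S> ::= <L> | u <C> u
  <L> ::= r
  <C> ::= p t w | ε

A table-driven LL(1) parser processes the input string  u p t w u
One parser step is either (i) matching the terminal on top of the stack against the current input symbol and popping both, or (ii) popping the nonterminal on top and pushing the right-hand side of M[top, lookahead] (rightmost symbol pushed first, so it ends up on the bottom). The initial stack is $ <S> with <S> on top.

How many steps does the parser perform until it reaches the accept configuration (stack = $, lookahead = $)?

step 1: stack=$ <S>  input=u p t w u $  — expand <S> ::= u <C> u
step 2: stack=$ u <C> u  input=u p t w u $  — match u
step 3: stack=$ u <C>  input=p t w u $  — expand <C> ::= p t w
step 4: stack=$ u w t p  input=p t w u $  — match p
step 5: stack=$ u w t  input=t w u $  — match t
step 6: stack=$ u w  input=w u $  — match w
step 7: stack=$ u  input=u $  — match u
Accept reached after 7 steps.

7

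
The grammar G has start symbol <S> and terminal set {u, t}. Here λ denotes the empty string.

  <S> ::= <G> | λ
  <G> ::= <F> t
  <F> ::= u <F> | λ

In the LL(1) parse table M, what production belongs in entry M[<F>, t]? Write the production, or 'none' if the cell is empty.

FIRST(<F>) = {λ, u}
FIRST(<G>) = {t, u}  (via <F> t)
FIRST(<S>) = {λ, t, u}  (via <G>)
FOLLOW(<S>) includes $ since <S> is the start symbol.
FOLLOW(<F>): in <G>::=<F> t, <F> is followed by t with FIRST {t}; in <F>::=u <F>, the suffix after <F> is empty (adds nothing new). Thus FOLLOW(<F>) = {t}.
For <F> ::= u <F>: FIRST(u <F>) = {u}, so it goes in M[<F>, t] for t ∈ {u}.
For <F> ::= λ: FIRST(λ) = {λ}, so it goes in M[<F>, t] for t ∈ {}; since λ ∈ FIRST, also for every t ∈ FOLLOW(<F>) = {t}.

<F> ::= λ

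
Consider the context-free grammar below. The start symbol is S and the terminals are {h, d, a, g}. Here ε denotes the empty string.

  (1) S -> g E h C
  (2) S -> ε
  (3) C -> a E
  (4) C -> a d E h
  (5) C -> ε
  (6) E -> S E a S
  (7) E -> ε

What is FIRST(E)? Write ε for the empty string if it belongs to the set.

{ε, a, g}

FIRST(S) = {ε, g}
FIRST(C) = {ε, a}
FIRST(E) = {ε, a, g}  (via S E a S)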